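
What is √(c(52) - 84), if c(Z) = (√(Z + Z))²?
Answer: 2*√5 ≈ 4.4721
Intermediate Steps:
c(Z) = 2*Z (c(Z) = (√(2*Z))² = (√2*√Z)² = 2*Z)
√(c(52) - 84) = √(2*52 - 84) = √(104 - 84) = √20 = 2*√5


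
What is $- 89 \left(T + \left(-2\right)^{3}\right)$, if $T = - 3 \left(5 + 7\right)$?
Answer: $3916$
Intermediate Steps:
$T = -36$ ($T = \left(-3\right) 12 = -36$)
$- 89 \left(T + \left(-2\right)^{3}\right) = - 89 \left(-36 + \left(-2\right)^{3}\right) = - 89 \left(-36 - 8\right) = \left(-89\right) \left(-44\right) = 3916$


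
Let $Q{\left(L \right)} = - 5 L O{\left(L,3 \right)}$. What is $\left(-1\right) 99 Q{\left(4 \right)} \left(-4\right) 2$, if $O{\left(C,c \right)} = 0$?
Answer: $0$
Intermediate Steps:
$Q{\left(L \right)} = 0$ ($Q{\left(L \right)} = - 5 L 0 = 0$)
$\left(-1\right) 99 Q{\left(4 \right)} \left(-4\right) 2 = \left(-1\right) 99 \cdot 0 \left(-4\right) 2 = - 99 \cdot 0 \cdot 2 = \left(-99\right) 0 = 0$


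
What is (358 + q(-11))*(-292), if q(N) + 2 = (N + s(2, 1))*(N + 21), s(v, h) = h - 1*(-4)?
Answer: -86432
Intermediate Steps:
s(v, h) = 4 + h (s(v, h) = h + 4 = 4 + h)
q(N) = -2 + (5 + N)*(21 + N) (q(N) = -2 + (N + (4 + 1))*(N + 21) = -2 + (N + 5)*(21 + N) = -2 + (5 + N)*(21 + N))
(358 + q(-11))*(-292) = (358 + (103 + (-11)**2 + 26*(-11)))*(-292) = (358 + (103 + 121 - 286))*(-292) = (358 - 62)*(-292) = 296*(-292) = -86432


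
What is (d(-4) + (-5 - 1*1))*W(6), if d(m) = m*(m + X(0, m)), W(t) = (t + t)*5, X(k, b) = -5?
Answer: 1800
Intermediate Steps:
W(t) = 10*t (W(t) = (2*t)*5 = 10*t)
d(m) = m*(-5 + m) (d(m) = m*(m - 5) = m*(-5 + m))
(d(-4) + (-5 - 1*1))*W(6) = (-4*(-5 - 4) + (-5 - 1*1))*(10*6) = (-4*(-9) + (-5 - 1))*60 = (36 - 6)*60 = 30*60 = 1800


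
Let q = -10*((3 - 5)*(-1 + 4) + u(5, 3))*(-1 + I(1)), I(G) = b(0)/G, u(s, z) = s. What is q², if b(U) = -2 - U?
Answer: 900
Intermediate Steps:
I(G) = -2/G (I(G) = (-2 - 1*0)/G = (-2 + 0)/G = -2/G)
q = -30 (q = -10*((3 - 5)*(-1 + 4) + 5)*(-1 - 2/1) = -10*(-2*3 + 5)*(-1 - 2*1) = -10*(-6 + 5)*(-1 - 2) = -(-10)*(-3) = -10*3 = -30)
q² = (-30)² = 900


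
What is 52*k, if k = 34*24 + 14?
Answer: 43160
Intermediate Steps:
k = 830 (k = 816 + 14 = 830)
52*k = 52*830 = 43160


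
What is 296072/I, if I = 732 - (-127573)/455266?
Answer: 134791515152/333382285 ≈ 404.31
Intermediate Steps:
I = 333382285/455266 (I = 732 - (-127573)/455266 = 732 - 1*(-127573/455266) = 732 + 127573/455266 = 333382285/455266 ≈ 732.28)
296072/I = 296072/(333382285/455266) = 296072*(455266/333382285) = 134791515152/333382285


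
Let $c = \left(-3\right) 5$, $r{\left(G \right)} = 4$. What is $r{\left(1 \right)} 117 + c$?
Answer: $453$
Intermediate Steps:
$c = -15$
$r{\left(1 \right)} 117 + c = 4 \cdot 117 - 15 = 468 - 15 = 453$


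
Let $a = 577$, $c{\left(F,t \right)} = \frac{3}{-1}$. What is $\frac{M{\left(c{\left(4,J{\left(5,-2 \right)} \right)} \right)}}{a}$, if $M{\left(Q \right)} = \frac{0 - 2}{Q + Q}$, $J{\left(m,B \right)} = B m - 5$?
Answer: $\frac{1}{1731} \approx 0.0005777$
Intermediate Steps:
$J{\left(m,B \right)} = -5 + B m$
$c{\left(F,t \right)} = -3$ ($c{\left(F,t \right)} = 3 \left(-1\right) = -3$)
$M{\left(Q \right)} = - \frac{1}{Q}$ ($M{\left(Q \right)} = - \frac{2}{2 Q} = - 2 \frac{1}{2 Q} = - \frac{1}{Q}$)
$\frac{M{\left(c{\left(4,J{\left(5,-2 \right)} \right)} \right)}}{a} = \frac{\left(-1\right) \frac{1}{-3}}{577} = \left(-1\right) \left(- \frac{1}{3}\right) \frac{1}{577} = \frac{1}{3} \cdot \frac{1}{577} = \frac{1}{1731}$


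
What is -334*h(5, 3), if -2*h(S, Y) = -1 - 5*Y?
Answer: -2672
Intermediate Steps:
h(S, Y) = 1/2 + 5*Y/2 (h(S, Y) = -(-1 - 5*Y)/2 = 1/2 + 5*Y/2)
-334*h(5, 3) = -334*(1/2 + (5/2)*3) = -334*(1/2 + 15/2) = -334*8 = -2672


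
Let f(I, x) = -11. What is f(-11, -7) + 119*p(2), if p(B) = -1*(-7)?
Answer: 822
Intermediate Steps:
p(B) = 7
f(-11, -7) + 119*p(2) = -11 + 119*7 = -11 + 833 = 822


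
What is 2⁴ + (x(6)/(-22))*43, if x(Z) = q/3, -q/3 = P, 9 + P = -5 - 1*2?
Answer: -168/11 ≈ -15.273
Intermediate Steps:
P = -16 (P = -9 + (-5 - 1*2) = -9 + (-5 - 2) = -9 - 7 = -16)
q = 48 (q = -3*(-16) = 48)
x(Z) = 16 (x(Z) = 48/3 = 48*(⅓) = 16)
2⁴ + (x(6)/(-22))*43 = 2⁴ + (16/(-22))*43 = 16 + (16*(-1/22))*43 = 16 - 8/11*43 = 16 - 344/11 = -168/11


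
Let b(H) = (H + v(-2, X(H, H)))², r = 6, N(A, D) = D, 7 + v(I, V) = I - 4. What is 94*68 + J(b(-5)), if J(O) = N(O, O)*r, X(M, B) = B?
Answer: 8336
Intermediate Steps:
v(I, V) = -11 + I (v(I, V) = -7 + (I - 4) = -7 + (-4 + I) = -11 + I)
b(H) = (-13 + H)² (b(H) = (H + (-11 - 2))² = (H - 13)² = (-13 + H)²)
J(O) = 6*O (J(O) = O*6 = 6*O)
94*68 + J(b(-5)) = 94*68 + 6*(-13 - 5)² = 6392 + 6*(-18)² = 6392 + 6*324 = 6392 + 1944 = 8336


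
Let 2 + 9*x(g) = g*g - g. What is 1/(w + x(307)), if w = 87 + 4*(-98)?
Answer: 9/91195 ≈ 9.8690e-5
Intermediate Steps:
w = -305 (w = 87 - 392 = -305)
x(g) = -2/9 - g/9 + g²/9 (x(g) = -2/9 + (g*g - g)/9 = -2/9 + (g² - g)/9 = -2/9 + (-g/9 + g²/9) = -2/9 - g/9 + g²/9)
1/(w + x(307)) = 1/(-305 + (-2/9 - ⅑*307 + (⅑)*307²)) = 1/(-305 + (-2/9 - 307/9 + (⅑)*94249)) = 1/(-305 + (-2/9 - 307/9 + 94249/9)) = 1/(-305 + 93940/9) = 1/(91195/9) = 9/91195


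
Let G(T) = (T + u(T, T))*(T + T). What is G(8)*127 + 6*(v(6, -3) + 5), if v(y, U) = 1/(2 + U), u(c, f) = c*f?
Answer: 146328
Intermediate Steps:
G(T) = 2*T*(T + T²) (G(T) = (T + T*T)*(T + T) = (T + T²)*(2*T) = 2*T*(T + T²))
G(8)*127 + 6*(v(6, -3) + 5) = (2*8²*(1 + 8))*127 + 6*(1/(2 - 3) + 5) = (2*64*9)*127 + 6*(1/(-1) + 5) = 1152*127 + 6*(-1 + 5) = 146304 + 6*4 = 146304 + 24 = 146328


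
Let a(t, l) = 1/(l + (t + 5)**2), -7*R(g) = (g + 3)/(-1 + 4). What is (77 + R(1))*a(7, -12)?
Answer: 1613/2772 ≈ 0.58189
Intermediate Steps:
R(g) = -1/7 - g/21 (R(g) = -(g + 3)/(7*(-1 + 4)) = -(3 + g)/(7*3) = -(1 + g/3)/7 = -1/7 - g/21)
a(t, l) = 1/(l + (5 + t)**2)
(77 + R(1))*a(7, -12) = (77 + (-1/7 - 1/21*1))/(-12 + (5 + 7)**2) = (77 + (-1/7 - 1/21))/(-12 + 12**2) = (77 - 4/21)/(-12 + 144) = (1613/21)/132 = (1613/21)*(1/132) = 1613/2772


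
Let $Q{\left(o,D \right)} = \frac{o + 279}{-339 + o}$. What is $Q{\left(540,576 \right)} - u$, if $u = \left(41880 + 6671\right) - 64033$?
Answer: $\frac{1037567}{67} \approx 15486.0$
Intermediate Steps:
$Q{\left(o,D \right)} = \frac{279 + o}{-339 + o}$
$u = -15482$ ($u = 48551 - 64033 = -15482$)
$Q{\left(540,576 \right)} - u = \frac{279 + 540}{-339 + 540} - -15482 = \frac{1}{201} \cdot 819 + 15482 = \frac{273}{67} + 15482 = \frac{1037567}{67}$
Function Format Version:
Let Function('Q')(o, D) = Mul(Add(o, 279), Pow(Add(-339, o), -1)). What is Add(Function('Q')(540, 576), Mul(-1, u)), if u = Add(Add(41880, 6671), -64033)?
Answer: Rational(1037567, 67) ≈ 15486.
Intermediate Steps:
Function('Q')(o, D) = Mul(Pow(Add(-339, o), -1), Add(279, o)) (Function('Q')(o, D) = Mul(Add(279, o), Pow(Add(-339, o), -1)) = Mul(Pow(Add(-339, o), -1), Add(279, o)))
u = -15482 (u = Add(48551, -64033) = -15482)
Add(Function('Q')(540, 576), Mul(-1, u)) = Add(Mul(Pow(Add(-339, 540), -1), Add(279, 540)), Mul(-1, -15482)) = Add(Mul(Pow(201, -1), 819), 15482) = Add(Mul(Rational(1, 201), 819), 15482) = Add(Rational(273, 67), 15482) = Rational(1037567, 67)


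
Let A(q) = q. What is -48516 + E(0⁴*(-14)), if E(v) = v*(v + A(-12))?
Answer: -48516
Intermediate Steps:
E(v) = v*(-12 + v) (E(v) = v*(v - 12) = v*(-12 + v))
-48516 + E(0⁴*(-14)) = -48516 + (0⁴*(-14))*(-12 + 0⁴*(-14)) = -48516 + (0*(-14))*(-12 + 0*(-14)) = -48516 + 0*(-12 + 0) = -48516 + 0*(-12) = -48516 + 0 = -48516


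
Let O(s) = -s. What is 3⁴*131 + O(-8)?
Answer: 10619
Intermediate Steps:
3⁴*131 + O(-8) = 3⁴*131 - 1*(-8) = 81*131 + 8 = 10611 + 8 = 10619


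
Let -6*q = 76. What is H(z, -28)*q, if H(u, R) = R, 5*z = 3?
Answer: 1064/3 ≈ 354.67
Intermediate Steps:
q = -38/3 (q = -⅙*76 = -38/3 ≈ -12.667)
z = ⅗ (z = (⅕)*3 = ⅗ ≈ 0.60000)
H(z, -28)*q = -28*(-38/3) = 1064/3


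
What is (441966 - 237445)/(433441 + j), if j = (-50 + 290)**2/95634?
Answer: 1086620073/2302875233 ≈ 0.47185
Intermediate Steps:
j = 3200/5313 (j = 240**2*(1/95634) = 57600*(1/95634) = 3200/5313 ≈ 0.60230)
(441966 - 237445)/(433441 + j) = (441966 - 237445)/(433441 + 3200/5313) = 204521/(2302875233/5313) = 204521*(5313/2302875233) = 1086620073/2302875233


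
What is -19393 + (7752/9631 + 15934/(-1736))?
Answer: -5231929635/269668 ≈ -19401.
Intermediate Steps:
-19393 + (7752/9631 + 15934/(-1736)) = -19393 + (7752*(1/9631) + 15934*(-1/1736)) = -19393 + (7752/9631 - 257/28) = -19393 - 2258111/269668 = -5231929635/269668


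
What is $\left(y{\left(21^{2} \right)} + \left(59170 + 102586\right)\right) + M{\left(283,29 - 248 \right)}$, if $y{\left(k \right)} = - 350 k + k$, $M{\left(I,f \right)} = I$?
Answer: $8130$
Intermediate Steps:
$y{\left(k \right)} = - 349 k$
$\left(y{\left(21^{2} \right)} + \left(59170 + 102586\right)\right) + M{\left(283,29 - 248 \right)} = \left(- 349 \cdot 21^{2} + \left(59170 + 102586\right)\right) + 283 = \left(\left(-349\right) 441 + 161756\right) + 283 = \left(-153909 + 161756\right) + 283 = 7847 + 283 = 8130$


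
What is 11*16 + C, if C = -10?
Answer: 166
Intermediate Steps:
11*16 + C = 11*16 - 10 = 176 - 10 = 166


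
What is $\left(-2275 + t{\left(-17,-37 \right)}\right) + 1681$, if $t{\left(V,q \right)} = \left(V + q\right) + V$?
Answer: $-665$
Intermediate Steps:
$t{\left(V,q \right)} = q + 2 V$
$\left(-2275 + t{\left(-17,-37 \right)}\right) + 1681 = \left(-2275 + \left(-37 + 2 \left(-17\right)\right)\right) + 1681 = \left(-2275 - 71\right) + 1681 = -2346 + 1681 = -665$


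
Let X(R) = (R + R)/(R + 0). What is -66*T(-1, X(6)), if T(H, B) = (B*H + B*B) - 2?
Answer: 0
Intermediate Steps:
X(R) = 2 (X(R) = (2*R)/R = 2)
T(H, B) = -2 + B² + B*H (T(H, B) = (B*H + B²) - 2 = (B² + B*H) - 2 = -2 + B² + B*H)
-66*T(-1, X(6)) = -66*(-2 + 2² + 2*(-1)) = -66*(-2 + 4 - 2) = -66*0 = 0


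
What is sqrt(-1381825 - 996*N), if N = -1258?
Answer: I*sqrt(128857) ≈ 358.97*I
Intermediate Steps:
sqrt(-1381825 - 996*N) = sqrt(-1381825 - 996*(-1258)) = sqrt(-1381825 + 1252968) = sqrt(-128857) = I*sqrt(128857)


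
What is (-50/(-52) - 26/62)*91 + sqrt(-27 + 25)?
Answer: 3059/62 + I*sqrt(2) ≈ 49.339 + 1.4142*I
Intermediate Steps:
(-50/(-52) - 26/62)*91 + sqrt(-27 + 25) = (-50*(-1/52) - 26*1/62)*91 + sqrt(-2) = (25/26 - 13/31)*91 + I*sqrt(2) = (437/806)*91 + I*sqrt(2) = 3059/62 + I*sqrt(2)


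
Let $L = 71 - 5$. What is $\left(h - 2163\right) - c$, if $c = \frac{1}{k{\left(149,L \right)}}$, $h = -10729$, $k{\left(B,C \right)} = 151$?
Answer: $- \frac{1946693}{151} \approx -12892.0$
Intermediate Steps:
$L = 66$ ($L = 71 - 5 = 66$)
$c = \frac{1}{151} \approx 0.0066225$
$\left(h - 2163\right) - c = \left(-10729 - 2163\right) - \frac{1}{151} = -12892 - \frac{1}{151} = - \frac{1946693}{151}$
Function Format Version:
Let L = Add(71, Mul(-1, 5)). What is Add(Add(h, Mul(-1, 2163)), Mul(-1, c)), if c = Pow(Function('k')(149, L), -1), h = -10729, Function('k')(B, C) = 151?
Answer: Rational(-1946693, 151) ≈ -12892.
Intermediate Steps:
L = 66 (L = Add(71, -5) = 66)
c = Rational(1, 151) (c = Pow(151, -1) = Rational(1, 151) ≈ 0.0066225)
Add(Add(h, Mul(-1, 2163)), Mul(-1, c)) = Add(Add(-10729, Mul(-1, 2163)), Mul(-1, Rational(1, 151))) = Add(Add(-10729, -2163), Rational(-1, 151)) = Add(-12892, Rational(-1, 151)) = Rational(-1946693, 151)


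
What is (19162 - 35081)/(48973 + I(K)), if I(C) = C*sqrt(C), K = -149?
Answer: -779601187/2401662678 - 2371931*I*sqrt(149)/2401662678 ≈ -0.32461 - 0.012055*I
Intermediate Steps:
I(C) = C**(3/2)
(19162 - 35081)/(48973 + I(K)) = (19162 - 35081)/(48973 + (-149)**(3/2)) = -15919/(48973 - 149*I*sqrt(149))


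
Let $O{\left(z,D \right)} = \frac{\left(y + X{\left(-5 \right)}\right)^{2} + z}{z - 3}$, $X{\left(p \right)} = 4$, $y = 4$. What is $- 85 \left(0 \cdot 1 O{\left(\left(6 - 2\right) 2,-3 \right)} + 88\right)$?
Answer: $-7480$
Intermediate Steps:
$O{\left(z,D \right)} = \frac{64 + z}{-3 + z}$ ($O{\left(z,D \right)} = \frac{\left(4 + 4\right)^{2} + z}{z - 3} = \frac{8^{2} + z}{-3 + z} = \frac{64 + z}{-3 + z}$)
$- 85 \left(0 \cdot 1 O{\left(\left(6 - 2\right) 2,-3 \right)} + 88\right) = - 85 \left(0 \cdot 1 \frac{64 + \left(6 - 2\right) 2}{-3 + \left(6 - 2\right) 2} + 88\right) = - 85 \left(0 \frac{64 + 4 \cdot 2}{-3 + 4 \cdot 2} + 88\right) = - 85 \left(0 \frac{64 + 8}{-3 + 8} + 88\right) = - 85 \left(0 \cdot \frac{1}{5} \cdot 72 + 88\right) = - 85 \left(0 \cdot \frac{72}{5} + 88\right) = - 85 \left(0 + 88\right) = \left(-85\right) 88 = -7480$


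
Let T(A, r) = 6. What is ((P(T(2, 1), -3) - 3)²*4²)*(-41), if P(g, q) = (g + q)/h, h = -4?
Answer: -9225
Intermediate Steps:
P(g, q) = -g/4 - q/4 (P(g, q) = (g + q)/(-4) = (g + q)*(-¼) = -g/4 - q/4)
((P(T(2, 1), -3) - 3)²*4²)*(-41) = (((-¼*6 - ¼*(-3)) - 3)²*4²)*(-41) = (((-3/2 + ¾) - 3)²*16)*(-41) = ((-¾ - 3)²*16)*(-41) = ((-15/4)²*16)*(-41) = ((225/16)*16)*(-41) = 225*(-41) = -9225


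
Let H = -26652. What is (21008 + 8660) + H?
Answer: 3016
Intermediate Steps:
(21008 + 8660) + H = (21008 + 8660) - 26652 = 29668 - 26652 = 3016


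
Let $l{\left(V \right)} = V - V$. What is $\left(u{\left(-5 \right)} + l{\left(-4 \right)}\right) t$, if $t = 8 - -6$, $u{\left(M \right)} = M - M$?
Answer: $0$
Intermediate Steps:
$l{\left(V \right)} = 0$
$u{\left(M \right)} = 0$
$t = 14$ ($t = 8 + 6 = 14$)
$\left(u{\left(-5 \right)} + l{\left(-4 \right)}\right) t = \left(0 + 0\right) 14 = 0 \cdot 14 = 0$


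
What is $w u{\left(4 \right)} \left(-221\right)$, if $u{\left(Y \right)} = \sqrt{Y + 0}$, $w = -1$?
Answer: $442$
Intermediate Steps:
$u{\left(Y \right)} = \sqrt{Y}$
$w u{\left(4 \right)} \left(-221\right) = - \sqrt{4} \left(-221\right) = \left(-1\right) 2 \left(-221\right) = \left(-2\right) \left(-221\right) = 442$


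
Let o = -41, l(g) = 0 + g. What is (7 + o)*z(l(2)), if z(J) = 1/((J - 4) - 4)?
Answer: 17/3 ≈ 5.6667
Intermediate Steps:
l(g) = g
z(J) = 1/(-8 + J) (z(J) = 1/((-4 + J) - 4) = 1/(-8 + J))
(7 + o)*z(l(2)) = (7 - 41)/(-8 + 2) = -34/(-6) = -34*(-⅙) = 17/3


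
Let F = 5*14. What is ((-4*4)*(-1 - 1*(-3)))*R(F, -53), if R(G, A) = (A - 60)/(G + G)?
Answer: 904/35 ≈ 25.829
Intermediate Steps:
F = 70
R(G, A) = (-60 + A)/(2*G) (R(G, A) = (-60 + A)/((2*G)) = (-60 + A)*(1/(2*G)) = (-60 + A)/(2*G))
((-4*4)*(-1 - 1*(-3)))*R(F, -53) = ((-4*4)*(-1 - 1*(-3)))*((½)*(-60 - 53)/70) = (-16*(-1 + 3))*((½)*(1/70)*(-113)) = -16*2*(-113/140) = -32*(-113/140) = 904/35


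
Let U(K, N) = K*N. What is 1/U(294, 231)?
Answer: 1/67914 ≈ 1.4725e-5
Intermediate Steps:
1/U(294, 231) = 1/(294*231) = 1/67914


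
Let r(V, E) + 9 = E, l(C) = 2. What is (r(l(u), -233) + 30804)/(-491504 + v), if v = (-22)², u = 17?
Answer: -15281/245510 ≈ -0.062242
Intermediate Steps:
r(V, E) = -9 + E
v = 484
(r(l(u), -233) + 30804)/(-491504 + v) = ((-9 - 233) + 30804)/(-491504 + 484) = (-242 + 30804)/(-491020) = 30562*(-1/491020) = -15281/245510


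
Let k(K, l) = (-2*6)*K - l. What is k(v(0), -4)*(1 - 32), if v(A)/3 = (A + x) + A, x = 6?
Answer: 6572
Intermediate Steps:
v(A) = 18 + 6*A (v(A) = 3*((A + 6) + A) = 3*((6 + A) + A) = 3*(6 + 2*A) = 18 + 6*A)
k(K, l) = -l - 12*K (k(K, l) = -12*K - l = -l - 12*K)
k(v(0), -4)*(1 - 32) = (-1*(-4) - 12*(18 + 6*0))*(1 - 32) = (4 - 12*(18 + 0))*(-31) = (4 - 12*18)*(-31) = (4 - 216)*(-31) = -212*(-31) = 6572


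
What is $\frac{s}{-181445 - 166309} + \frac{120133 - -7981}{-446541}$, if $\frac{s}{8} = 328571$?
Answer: $- \frac{203052589874}{25881069819} \approx -7.8456$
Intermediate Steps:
$s = 2628568$ ($s = 8 \cdot 328571 = 2628568$)
$\frac{s}{-181445 - 166309} + \frac{120133 - -7981}{-446541} = \frac{2628568}{-181445 - 166309} + \frac{120133 - -7981}{-446541} = \frac{2628568}{-181445 - 166309} + \left(120133 + 7981\right) \left(- \frac{1}{446541}\right) = \frac{2628568}{-347754} + 128114 \left(- \frac{1}{446541}\right) = 2628568 \left(- \frac{1}{347754}\right) - \frac{128114}{446541} = - \frac{1314284}{173877} - \frac{128114}{446541} = - \frac{203052589874}{25881069819}$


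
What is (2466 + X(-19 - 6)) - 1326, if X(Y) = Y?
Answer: 1115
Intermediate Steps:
(2466 + X(-19 - 6)) - 1326 = (2466 + (-19 - 6)) - 1326 = (2466 - 25) - 1326 = 2441 - 1326 = 1115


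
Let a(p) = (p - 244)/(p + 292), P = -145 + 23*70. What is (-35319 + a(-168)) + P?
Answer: -1049577/31 ≈ -33857.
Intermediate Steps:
P = 1465 (P = -145 + 1610 = 1465)
a(p) = (-244 + p)/(292 + p)
(-35319 + a(-168)) + P = (-35319 + (-244 - 168)/(292 - 168)) + 1465 = (-35319 - 412/124) + 1465 = (-35319 + (1/124)*(-412)) + 1465 = (-35319 - 103/31) + 1465 = -1094992/31 + 1465 = -1049577/31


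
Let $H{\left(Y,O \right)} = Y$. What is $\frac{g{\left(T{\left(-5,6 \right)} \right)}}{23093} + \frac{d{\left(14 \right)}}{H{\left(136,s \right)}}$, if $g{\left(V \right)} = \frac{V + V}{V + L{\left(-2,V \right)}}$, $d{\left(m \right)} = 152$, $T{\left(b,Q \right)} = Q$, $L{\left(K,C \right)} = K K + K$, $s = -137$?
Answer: $\frac{877585}{785162} \approx 1.1177$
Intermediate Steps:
$L{\left(K,C \right)} = K + K^{2}$ ($L{\left(K,C \right)} = K^{2} + K = K + K^{2}$)
$g{\left(V \right)} = \frac{2 V}{2 + V}$ ($g{\left(V \right)} = \frac{V + V}{V - 2 \left(1 - 2\right)} = \frac{2 V}{V - -2} = \frac{2 V}{V + 2} = \frac{2 V}{2 + V}$)
$\frac{g{\left(T{\left(-5,6 \right)} \right)}}{23093} + \frac{d{\left(14 \right)}}{H{\left(136,s \right)}} = \frac{2 \cdot 6 \frac{1}{2 + 6}}{23093} + \frac{152}{136} = 2 \cdot 6 \cdot \frac{1}{8} \cdot \frac{1}{23093} + 152 \cdot \frac{1}{136} = 2 \cdot 6 \cdot \frac{1}{8} \cdot \frac{1}{23093} + \frac{19}{17} = \frac{3}{2} \cdot \frac{1}{23093} + \frac{19}{17} = \frac{3}{46186} + \frac{19}{17} = \frac{877585}{785162}$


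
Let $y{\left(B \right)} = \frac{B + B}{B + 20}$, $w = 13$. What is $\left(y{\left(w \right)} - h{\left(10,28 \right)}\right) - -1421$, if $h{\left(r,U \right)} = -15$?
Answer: $\frac{47414}{33} \approx 1436.8$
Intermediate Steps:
$y{\left(B \right)} = \frac{2 B}{20 + B}$
$\left(y{\left(w \right)} - h{\left(10,28 \right)}\right) - -1421 = \left(2 \cdot 13 \frac{1}{20 + 13} - -15\right) - -1421 = \left(2 \cdot 13 \cdot \frac{1}{33} + 15\right) + 1421 = \left(\frac{26}{33} + 15\right) + 1421 = \frac{521}{33} + 1421 = \frac{47414}{33}$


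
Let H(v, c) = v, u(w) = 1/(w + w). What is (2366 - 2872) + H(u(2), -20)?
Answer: -2023/4 ≈ -505.75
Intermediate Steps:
u(w) = 1/(2*w)
(2366 - 2872) + H(u(2), -20) = (2366 - 2872) + (1/2)/2 = -506 + (1/2)*(1/2) = -506 + 1/4 = -2023/4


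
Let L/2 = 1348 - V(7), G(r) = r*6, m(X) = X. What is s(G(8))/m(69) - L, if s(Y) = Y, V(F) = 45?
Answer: -59922/23 ≈ -2605.3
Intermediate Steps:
G(r) = 6*r
L = 2606 (L = 2*(1348 - 1*45) = 2*(1348 - 45) = 2*1303 = 2606)
s(G(8))/m(69) - L = (6*8)/69 - 1*2606 = 48*(1/69) - 2606 = 16/23 - 2606 = -59922/23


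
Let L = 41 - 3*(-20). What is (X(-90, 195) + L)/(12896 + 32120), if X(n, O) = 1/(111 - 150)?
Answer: 1969/877812 ≈ 0.0022431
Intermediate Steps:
L = 101 (L = 41 + 60 = 101)
X(n, O) = -1/39 (X(n, O) = 1/(-39) = -1/39)
(X(-90, 195) + L)/(12896 + 32120) = (-1/39 + 101)/(12896 + 32120) = (3938/39)/45016 = (3938/39)*(1/45016) = 1969/877812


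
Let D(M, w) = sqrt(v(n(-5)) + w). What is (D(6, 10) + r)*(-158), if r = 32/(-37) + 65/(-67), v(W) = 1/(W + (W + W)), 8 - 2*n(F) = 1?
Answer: 718742/2479 - 316*sqrt(1113)/21 ≈ -212.08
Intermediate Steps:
n(F) = 7/2 (n(F) = 4 - 1/2*1 = 4 - 1/2 = 7/2)
v(W) = 1/(3*W) (v(W) = 1/(W + 2*W) = 1/(3*W))
r = -4549/2479 (r = 32*(-1/37) + 65*(-1/67) = -32/37 - 65/67 = -4549/2479 ≈ -1.8350)
D(M, w) = sqrt(2/21 + w) (D(M, w) = sqrt(1/(3*(7/2)) + w) = sqrt((1/3)*(2/7) + w) = sqrt(2/21 + w))
(D(6, 10) + r)*(-158) = (sqrt(42 + 441*10)/21 - 4549/2479)*(-158) = (sqrt(42 + 4410)/21 - 4549/2479)*(-158) = (sqrt(4452)/21 - 4549/2479)*(-158) = ((2*sqrt(1113))/21 - 4549/2479)*(-158) = (2*sqrt(1113)/21 - 4549/2479)*(-158) = (-4549/2479 + 2*sqrt(1113)/21)*(-158) = 718742/2479 - 316*sqrt(1113)/21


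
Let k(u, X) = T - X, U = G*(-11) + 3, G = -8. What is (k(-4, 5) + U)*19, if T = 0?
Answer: 1634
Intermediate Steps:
U = 91 (U = -8*(-11) + 3 = 88 + 3 = 91)
k(u, X) = -X (k(u, X) = 0 - X = -X)
(k(-4, 5) + U)*19 = (-1*5 + 91)*19 = (-5 + 91)*19 = 86*19 = 1634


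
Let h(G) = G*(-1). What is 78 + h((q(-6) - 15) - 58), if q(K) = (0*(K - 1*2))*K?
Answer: 151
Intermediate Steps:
q(K) = 0 (q(K) = (0*(K - 2))*K = (0*(-2 + K))*K = 0*K = 0)
h(G) = -G
78 + h((q(-6) - 15) - 58) = 78 - ((0 - 15) - 58) = 78 - (-15 - 58) = 78 - 1*(-73) = 78 + 73 = 151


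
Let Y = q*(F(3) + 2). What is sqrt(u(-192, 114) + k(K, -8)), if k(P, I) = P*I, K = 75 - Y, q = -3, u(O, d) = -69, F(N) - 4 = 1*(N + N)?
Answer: I*sqrt(957) ≈ 30.935*I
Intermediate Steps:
F(N) = 4 + 2*N (F(N) = 4 + 1*(N + N) = 4 + 1*(2*N) = 4 + 2*N)
Y = -36 (Y = -3*((4 + 2*3) + 2) = -3*((4 + 6) + 2) = -3*(10 + 2) = -3*12 = -36)
K = 111 (K = 75 - 1*(-36) = 75 + 36 = 111)
k(P, I) = I*P
sqrt(u(-192, 114) + k(K, -8)) = sqrt(-69 - 8*111) = sqrt(-69 - 888) = sqrt(-957) = I*sqrt(957)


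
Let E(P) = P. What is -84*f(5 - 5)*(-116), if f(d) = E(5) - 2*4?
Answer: -29232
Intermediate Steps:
f(d) = -3 (f(d) = 5 - 2*4 = 5 - 8 = -3)
-84*f(5 - 5)*(-116) = -84*(-3)*(-116) = 252*(-116) = -29232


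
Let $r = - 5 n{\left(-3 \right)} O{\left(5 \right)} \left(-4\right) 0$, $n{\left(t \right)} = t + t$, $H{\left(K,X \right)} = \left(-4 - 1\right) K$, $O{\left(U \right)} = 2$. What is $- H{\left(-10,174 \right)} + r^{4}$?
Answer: $-50$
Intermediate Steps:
$H{\left(K,X \right)} = - 5 K$
$n{\left(t \right)} = 2 t$
$r = 0$ ($r = - 5 \cdot 2 \left(-3\right) 2 \left(-4\right) 0 = \left(-5\right) \left(-6\right) \left(\left(-8\right) 0\right) = 30 \cdot 0 = 0$)
$- H{\left(-10,174 \right)} + r^{4} = - \left(-5\right) \left(-10\right) + 0^{4} = \left(-1\right) 50 + 0 = -50 + 0 = -50$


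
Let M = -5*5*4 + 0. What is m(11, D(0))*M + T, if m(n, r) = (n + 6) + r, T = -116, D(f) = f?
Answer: -1816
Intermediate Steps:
M = -100 (M = -25*4 + 0 = -100 + 0 = -100)
m(n, r) = 6 + n + r (m(n, r) = (6 + n) + r = 6 + n + r)
m(11, D(0))*M + T = (6 + 11 + 0)*(-100) - 116 = 17*(-100) - 116 = -1700 - 116 = -1816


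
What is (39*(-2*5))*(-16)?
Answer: 6240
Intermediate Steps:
(39*(-2*5))*(-16) = (39*(-10))*(-16) = -390*(-16) = 6240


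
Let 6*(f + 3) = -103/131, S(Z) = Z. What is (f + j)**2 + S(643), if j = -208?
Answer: 27936313429/617796 ≈ 45219.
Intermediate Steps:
f = -2461/786 (f = -3 + (-103/131)/6 = -3 + (-103*1/131)/6 = -3 + (1/6)*(-103/131) = -3 - 103/786 = -2461/786 ≈ -3.1310)
(f + j)**2 + S(643) = (-2461/786 - 208)**2 + 643 = (-165949/786)**2 + 643 = 27539070601/617796 + 643 = 27936313429/617796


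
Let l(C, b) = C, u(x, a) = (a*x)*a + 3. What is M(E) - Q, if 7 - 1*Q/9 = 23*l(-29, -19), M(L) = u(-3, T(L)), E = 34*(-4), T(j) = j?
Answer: -61551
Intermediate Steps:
u(x, a) = 3 + x*a**2 (u(x, a) = x*a**2 + 3 = 3 + x*a**2)
E = -136
M(L) = 3 - 3*L**2
Q = 6066 (Q = 63 - 207*(-29) = 63 - 9*(-667) = 63 + 6003 = 6066)
M(E) - Q = (3 - 3*(-136)**2) - 1*6066 = (3 - 3*18496) - 6066 = (3 - 55488) - 6066 = -55485 - 6066 = -61551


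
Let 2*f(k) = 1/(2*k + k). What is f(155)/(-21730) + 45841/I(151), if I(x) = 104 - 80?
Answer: 77199682073/40417800 ≈ 1910.0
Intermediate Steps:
I(x) = 24
f(k) = 1/(6*k) (f(k) = 1/(2*(2*k + k)) = 1/(2*((3*k))) = (1/(3*k))/2 = 1/(6*k))
f(155)/(-21730) + 45841/I(151) = ((⅙)/155)/(-21730) + 45841/24 = ((⅙)*(1/155))*(-1/21730) + 45841*(1/24) = (1/930)*(-1/21730) + 45841/24 = -1/20208900 + 45841/24 = 77199682073/40417800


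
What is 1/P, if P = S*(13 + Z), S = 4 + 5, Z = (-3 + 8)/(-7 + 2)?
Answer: 1/108 ≈ 0.0092593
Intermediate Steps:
Z = -1 (Z = 5/(-5) = 5*(-⅕) = -1)
S = 9
P = 108 (P = 9*(13 - 1) = 9*12 = 108)
1/P = 1/108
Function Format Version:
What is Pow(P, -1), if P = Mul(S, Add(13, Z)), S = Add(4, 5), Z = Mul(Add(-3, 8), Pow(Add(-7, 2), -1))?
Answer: Rational(1, 108) ≈ 0.0092593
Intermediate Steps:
Z = -1 (Z = Mul(5, Pow(-5, -1)) = Mul(5, Rational(-1, 5)) = -1)
S = 9
P = 108 (P = Mul(9, Add(13, -1)) = Mul(9, 12) = 108)
Pow(P, -1) = Pow(108, -1) = Rational(1, 108)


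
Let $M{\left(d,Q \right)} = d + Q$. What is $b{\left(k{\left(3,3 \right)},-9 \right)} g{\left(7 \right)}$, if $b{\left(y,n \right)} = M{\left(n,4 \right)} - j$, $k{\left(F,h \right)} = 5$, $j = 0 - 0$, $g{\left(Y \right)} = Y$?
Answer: $-35$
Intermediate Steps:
$j = 0$ ($j = 0 + 0 = 0$)
$M{\left(d,Q \right)} = Q + d$
$b{\left(y,n \right)} = 4 + n$ ($b{\left(y,n \right)} = \left(4 + n\right) - 0 = \left(4 + n\right) + 0 = 4 + n$)
$b{\left(k{\left(3,3 \right)},-9 \right)} g{\left(7 \right)} = \left(4 - 9\right) 7 = \left(-5\right) 7 = -35$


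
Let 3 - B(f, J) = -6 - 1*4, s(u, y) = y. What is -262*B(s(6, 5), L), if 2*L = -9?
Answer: -3406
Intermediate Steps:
L = -9/2 (L = (½)*(-9) = -9/2 ≈ -4.5000)
B(f, J) = 13 (B(f, J) = 3 - (-6 - 1*4) = 3 - (-6 - 4) = 3 - 1*(-10) = 3 + 10 = 13)
-262*B(s(6, 5), L) = -262*13 = -3406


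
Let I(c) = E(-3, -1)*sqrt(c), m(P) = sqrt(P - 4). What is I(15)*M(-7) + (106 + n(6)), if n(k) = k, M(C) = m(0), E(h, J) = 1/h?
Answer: 112 - 2*I*sqrt(15)/3 ≈ 112.0 - 2.582*I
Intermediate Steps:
m(P) = sqrt(-4 + P)
M(C) = 2*I (M(C) = sqrt(-4 + 0) = sqrt(-4) = 2*I)
I(c) = -sqrt(c)/3 (I(c) = sqrt(c)/(-3) = -sqrt(c)/3)
I(15)*M(-7) + (106 + n(6)) = (-sqrt(15)/3)*(2*I) + (106 + 6) = -2*I*sqrt(15)/3 + 112 = 112 - 2*I*sqrt(15)/3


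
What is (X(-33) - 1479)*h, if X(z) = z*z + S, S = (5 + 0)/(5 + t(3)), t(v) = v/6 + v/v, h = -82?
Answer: 414920/13 ≈ 31917.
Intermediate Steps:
t(v) = 1 + v/6 (t(v) = v*(⅙) + 1 = v/6 + 1 = 1 + v/6)
S = 10/13 (S = (5 + 0)/(5 + (1 + (⅙)*3)) = 5/(5 + (1 + ½)) = 5/(5 + 3/2) = 5/(13/2) = 5*(2/13) = 10/13 ≈ 0.76923)
X(z) = 10/13 + z² (X(z) = z*z + 10/13 = z² + 10/13 = 10/13 + z²)
(X(-33) - 1479)*h = ((10/13 + (-33)²) - 1479)*(-82) = ((10/13 + 1089) - 1479)*(-82) = (14167/13 - 1479)*(-82) = -5060/13*(-82) = 414920/13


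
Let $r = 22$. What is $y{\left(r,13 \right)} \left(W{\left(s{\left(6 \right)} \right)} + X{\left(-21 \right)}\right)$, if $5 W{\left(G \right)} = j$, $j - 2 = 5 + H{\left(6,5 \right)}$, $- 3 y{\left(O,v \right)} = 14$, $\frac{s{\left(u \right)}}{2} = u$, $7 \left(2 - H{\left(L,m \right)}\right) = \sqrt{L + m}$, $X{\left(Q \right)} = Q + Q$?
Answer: $\frac{938}{5} + \frac{2 \sqrt{11}}{15} \approx 188.04$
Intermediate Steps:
$X{\left(Q \right)} = 2 Q$
$H{\left(L,m \right)} = 2 - \frac{\sqrt{L + m}}{7}$
$s{\left(u \right)} = 2 u$
$y{\left(O,v \right)} = - \frac{14}{3}$ ($y{\left(O,v \right)} = \left(- \frac{1}{3}\right) 14 = - \frac{14}{3}$)
$j = 9 - \frac{\sqrt{11}}{7}$ ($j = 2 + \left(5 + \left(2 - \frac{\sqrt{6 + 5}}{7}\right)\right) = 2 + \left(5 + \left(2 - \frac{\sqrt{11}}{7}\right)\right) = 2 + \left(7 - \frac{\sqrt{11}}{7}\right) = 9 - \frac{\sqrt{11}}{7} \approx 8.5262$)
$W{\left(G \right)} = \frac{9}{5} - \frac{\sqrt{11}}{35}$ ($W{\left(G \right)} = \frac{9 - \frac{\sqrt{11}}{7}}{5} = \frac{9}{5} - \frac{\sqrt{11}}{35}$)
$y{\left(r,13 \right)} \left(W{\left(s{\left(6 \right)} \right)} + X{\left(-21 \right)}\right) = - \frac{14 \left(\left(\frac{9}{5} - \frac{\sqrt{11}}{35}\right) + 2 \left(-21\right)\right)}{3} = - \frac{14 \left(\left(\frac{9}{5} - \frac{\sqrt{11}}{35}\right) - 42\right)}{3} = - \frac{14 \left(- \frac{201}{5} - \frac{\sqrt{11}}{35}\right)}{3} = \frac{938}{5} + \frac{2 \sqrt{11}}{15}$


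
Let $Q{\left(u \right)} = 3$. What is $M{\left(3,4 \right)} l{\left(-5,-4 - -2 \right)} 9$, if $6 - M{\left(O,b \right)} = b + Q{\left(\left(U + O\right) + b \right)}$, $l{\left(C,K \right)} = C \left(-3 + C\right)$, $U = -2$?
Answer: $-360$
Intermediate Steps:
$M{\left(O,b \right)} = 3 - b$ ($M{\left(O,b \right)} = 6 - \left(b + 3\right) = 6 - \left(3 + b\right) = 3 - b$)
$M{\left(3,4 \right)} l{\left(-5,-4 - -2 \right)} 9 = \left(3 - 4\right) \left(- 5 \left(-3 - 5\right)\right) 9 = \left(3 - 4\right) \left(\left(-5\right) \left(-8\right)\right) 9 = \left(-1\right) 40 \cdot 9 = \left(-40\right) 9 = -360$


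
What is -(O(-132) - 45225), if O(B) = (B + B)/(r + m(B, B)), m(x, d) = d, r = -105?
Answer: 3572687/79 ≈ 45224.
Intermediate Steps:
O(B) = 2*B/(-105 + B) (O(B) = (B + B)/(-105 + B) = (2*B)/(-105 + B) = 2*B/(-105 + B))
-(O(-132) - 45225) = -(2*(-132)/(-105 - 132) - 45225) = -(2*(-132)/(-237) - 45225) = -(2*(-132)*(-1/237) - 45225) = -(88/79 - 45225) = -1*(-3572687/79) = 3572687/79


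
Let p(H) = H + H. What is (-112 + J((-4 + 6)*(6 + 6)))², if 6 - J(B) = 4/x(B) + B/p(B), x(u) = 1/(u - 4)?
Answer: 139129/4 ≈ 34782.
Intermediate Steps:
x(u) = 1/(-4 + u)
p(H) = 2*H
J(B) = 43/2 - 4*B (J(B) = 6 - (4/(1/(-4 + B)) + B/((2*B))) = 6 - (4*(-4 + B) + B*(1/(2*B))) = 6 - ((-16 + 4*B) + ½) = 6 - (-31/2 + 4*B) = 6 + (31/2 - 4*B) = 43/2 - 4*B)
(-112 + J((-4 + 6)*(6 + 6)))² = (-112 + (43/2 - 4*(-4 + 6)*(6 + 6)))² = (-112 + (43/2 - 8*12))² = (-112 + (43/2 - 4*24))² = (-112 + (43/2 - 96))² = (-112 - 149/2)² = (-373/2)² = 139129/4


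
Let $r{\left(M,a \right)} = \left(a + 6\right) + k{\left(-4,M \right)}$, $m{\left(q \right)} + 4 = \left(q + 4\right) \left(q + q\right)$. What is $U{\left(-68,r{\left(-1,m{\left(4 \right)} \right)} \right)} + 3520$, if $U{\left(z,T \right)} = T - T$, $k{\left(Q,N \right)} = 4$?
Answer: $3520$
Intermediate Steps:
$m{\left(q \right)} = -4 + 2 q \left(4 + q\right)$ ($m{\left(q \right)} = -4 + \left(q + 4\right) \left(q + q\right) = -4 + \left(4 + q\right) 2 q = -4 + 2 q \left(4 + q\right)$)
$r{\left(M,a \right)} = 10 + a$ ($r{\left(M,a \right)} = \left(a + 6\right) + 4 = \left(6 + a\right) + 4 = 10 + a$)
$U{\left(z,T \right)} = 0$
$U{\left(-68,r{\left(-1,m{\left(4 \right)} \right)} \right)} + 3520 = 0 + 3520 = 3520$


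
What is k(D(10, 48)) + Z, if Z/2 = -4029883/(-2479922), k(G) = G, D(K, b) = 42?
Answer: 56108245/1239961 ≈ 45.250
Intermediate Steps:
Z = 4029883/1239961 (Z = 2*(-4029883/(-2479922)) = 2*(-4029883*(-1/2479922)) = 2*(4029883/2479922) = 4029883/1239961 ≈ 3.2500)
k(D(10, 48)) + Z = 42 + 4029883/1239961 = 56108245/1239961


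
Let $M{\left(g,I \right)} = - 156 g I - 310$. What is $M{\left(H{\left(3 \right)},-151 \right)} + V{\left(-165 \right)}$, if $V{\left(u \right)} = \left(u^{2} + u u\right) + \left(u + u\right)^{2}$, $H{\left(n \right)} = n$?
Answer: $233708$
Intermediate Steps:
$M{\left(g,I \right)} = -310 - 156 I g$ ($M{\left(g,I \right)} = - 156 I g - 310 = -310 - 156 I g$)
$V{\left(u \right)} = 6 u^{2}$ ($V{\left(u \right)} = \left(u^{2} + u^{2}\right) + \left(2 u\right)^{2} = 2 u^{2} + 4 u^{2} = 6 u^{2}$)
$M{\left(H{\left(3 \right)},-151 \right)} + V{\left(-165 \right)} = \left(-310 - \left(-23556\right) 3\right) + 6 \left(-165\right)^{2} = \left(-310 + 70668\right) + 6 \cdot 27225 = 70358 + 163350 = 233708$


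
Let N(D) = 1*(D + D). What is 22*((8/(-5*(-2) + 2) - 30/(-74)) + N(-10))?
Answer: -46222/111 ≈ -416.41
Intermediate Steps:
N(D) = 2*D (N(D) = 1*(2*D) = 2*D)
22*((8/(-5*(-2) + 2) - 30/(-74)) + N(-10)) = 22*((8/(-5*(-2) + 2) - 30/(-74)) + 2*(-10)) = 22*((8/(10 + 2) - 30*(-1/74)) - 20) = 22*((8/12 + 15/37) - 20) = 22*((8*(1/12) + 15/37) - 20) = 22*((⅔ + 15/37) - 20) = 22*(119/111 - 20) = 22*(-2101/111) = -46222/111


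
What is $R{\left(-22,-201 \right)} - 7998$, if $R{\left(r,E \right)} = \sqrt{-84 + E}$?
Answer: $-7998 + i \sqrt{285} \approx -7998.0 + 16.882 i$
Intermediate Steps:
$R{\left(-22,-201 \right)} - 7998 = \sqrt{-84 - 201} - 7998 = \sqrt{-285} - 7998 = i \sqrt{285} - 7998 = -7998 + i \sqrt{285}$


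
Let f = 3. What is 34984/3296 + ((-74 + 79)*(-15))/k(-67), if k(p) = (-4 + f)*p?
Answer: 262091/27604 ≈ 9.4947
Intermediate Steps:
k(p) = -p (k(p) = (-4 + 3)*p = -p)
34984/3296 + ((-74 + 79)*(-15))/k(-67) = 34984/3296 + ((-74 + 79)*(-15))/((-1*(-67))) = 34984*(1/3296) + (5*(-15))/67 = 4373/412 - 75*1/67 = 4373/412 - 75/67 = 262091/27604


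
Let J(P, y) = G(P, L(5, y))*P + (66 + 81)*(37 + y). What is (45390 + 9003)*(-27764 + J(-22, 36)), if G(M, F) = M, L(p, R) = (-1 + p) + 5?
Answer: -900149757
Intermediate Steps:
L(p, R) = 4 + p
J(P, y) = 5439 + P² + 147*y (J(P, y) = P*P + (66 + 81)*(37 + y) = P² + 147*(37 + y) = P² + (5439 + 147*y) = 5439 + P² + 147*y)
(45390 + 9003)*(-27764 + J(-22, 36)) = (45390 + 9003)*(-27764 + (5439 + (-22)² + 147*36)) = 54393*(-27764 + (5439 + 484 + 5292)) = 54393*(-27764 + 11215) = 54393*(-16549) = -900149757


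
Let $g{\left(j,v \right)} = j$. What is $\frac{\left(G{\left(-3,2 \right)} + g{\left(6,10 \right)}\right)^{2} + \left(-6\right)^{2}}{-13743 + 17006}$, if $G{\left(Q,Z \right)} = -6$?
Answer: $\frac{36}{3263} \approx 0.011033$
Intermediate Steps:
$\frac{\left(G{\left(-3,2 \right)} + g{\left(6,10 \right)}\right)^{2} + \left(-6\right)^{2}}{-13743 + 17006} = \frac{\left(-6 + 6\right)^{2} + \left(-6\right)^{2}}{-13743 + 17006} = \frac{0^{2} + 36}{3263} = \left(0 + 36\right) \frac{1}{3263} = 36 \cdot \frac{1}{3263} = \frac{36}{3263}$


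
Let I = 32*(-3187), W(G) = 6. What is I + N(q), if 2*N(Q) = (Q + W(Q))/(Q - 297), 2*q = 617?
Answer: -4690635/46 ≈ -1.0197e+5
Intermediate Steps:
q = 617/2 (q = (1/2)*617 = 617/2 ≈ 308.50)
N(Q) = (6 + Q)/(2*(-297 + Q)) (N(Q) = ((Q + 6)/(Q - 297))/2 = ((6 + Q)/(-297 + Q))/2 = (6 + Q)/(2*(-297 + Q)))
I = -101984
I + N(q) = -101984 + (6 + 617/2)/(2*(-297 + 617/2)) = -101984 + (1/2)*(629/2)/(23/2) = -101984 + (1/2)*(2/23)*(629/2) = -101984 + 629/46 = -4690635/46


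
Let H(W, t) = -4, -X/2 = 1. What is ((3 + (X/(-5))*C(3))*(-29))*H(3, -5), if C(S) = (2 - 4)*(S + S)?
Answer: -1044/5 ≈ -208.80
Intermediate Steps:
X = -2 (X = -2*1 = -2)
C(S) = -4*S
((3 + (X/(-5))*C(3))*(-29))*H(3, -5) = ((3 + (-2/(-5))*(-4*3))*(-29))*(-4) = ((3 - 2*(-⅕)*(-12))*(-29))*(-4) = ((3 + (⅖)*(-12))*(-29))*(-4) = ((3 - 24/5)*(-29))*(-4) = -9/5*(-29)*(-4) = (261/5)*(-4) = -1044/5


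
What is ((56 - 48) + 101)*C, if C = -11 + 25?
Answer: 1526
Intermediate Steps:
C = 14
((56 - 48) + 101)*C = ((56 - 48) + 101)*14 = (8 + 101)*14 = 109*14 = 1526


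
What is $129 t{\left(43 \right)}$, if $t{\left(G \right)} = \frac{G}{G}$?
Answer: $129$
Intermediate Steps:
$t{\left(G \right)} = 1$
$129 t{\left(43 \right)} = 129 \cdot 1 = 129$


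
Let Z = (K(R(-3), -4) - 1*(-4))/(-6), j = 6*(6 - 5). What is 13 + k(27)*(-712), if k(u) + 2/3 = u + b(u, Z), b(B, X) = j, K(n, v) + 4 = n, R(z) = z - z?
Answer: -69025/3 ≈ -23008.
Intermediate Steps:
R(z) = 0
K(n, v) = -4 + n
j = 6 (j = 6*1 = 6)
Z = 0 (Z = ((-4 + 0) - 1*(-4))/(-6) = (-4 + 4)*(-1/6) = 0*(-1/6) = 0)
b(B, X) = 6
k(u) = 16/3 + u (k(u) = -2/3 + (u + 6) = -2/3 + (6 + u) = 16/3 + u)
13 + k(27)*(-712) = 13 + (16/3 + 27)*(-712) = 13 + (97/3)*(-712) = 13 - 69064/3 = -69025/3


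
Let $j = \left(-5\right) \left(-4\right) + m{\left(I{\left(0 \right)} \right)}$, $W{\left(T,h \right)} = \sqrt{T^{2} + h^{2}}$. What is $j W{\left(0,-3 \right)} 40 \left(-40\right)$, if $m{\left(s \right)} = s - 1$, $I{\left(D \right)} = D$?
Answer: $-91200$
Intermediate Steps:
$m{\left(s \right)} = -1 + s$
$j = 19$ ($j = \left(-5\right) \left(-4\right) + \left(-1 + 0\right) = 20 - 1 = 19$)
$j W{\left(0,-3 \right)} 40 \left(-40\right) = 19 \sqrt{0^{2} + \left(-3\right)^{2}} \cdot 40 \left(-40\right) = 19 \sqrt{0 + 9} \cdot 40 \left(-40\right) = 19 \sqrt{9} \cdot 40 \left(-40\right) = 19 \cdot 3 \cdot 40 \left(-40\right) = 57 \cdot 40 \left(-40\right) = 2280 \left(-40\right) = -91200$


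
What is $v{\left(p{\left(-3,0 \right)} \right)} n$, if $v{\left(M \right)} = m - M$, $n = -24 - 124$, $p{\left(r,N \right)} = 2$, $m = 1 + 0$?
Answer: $148$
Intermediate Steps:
$m = 1$
$n = -148$
$v{\left(M \right)} = 1 - M$
$v{\left(p{\left(-3,0 \right)} \right)} n = \left(1 - 2\right) \left(-148\right) = \left(-1\right) \left(-148\right) = 148$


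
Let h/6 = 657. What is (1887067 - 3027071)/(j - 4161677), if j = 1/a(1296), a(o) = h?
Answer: 4493895768/16405330733 ≈ 0.27393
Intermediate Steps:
h = 3942 (h = 6*657 = 3942)
a(o) = 3942
j = 1/3942 ≈ 0.00025368
(1887067 - 3027071)/(j - 4161677) = (1887067 - 3027071)/(1/3942 - 4161677) = -1140004/(-16405330733/3942) = -1140004*(-3942/16405330733) = 4493895768/16405330733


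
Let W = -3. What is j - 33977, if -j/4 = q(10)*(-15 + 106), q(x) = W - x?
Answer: -29245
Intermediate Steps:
q(x) = -3 - x
j = 4732 (j = -4*(-3 - 1*10)*(-15 + 106) = -4*(-3 - 10)*91 = -(-52)*91 = -4*(-1183) = 4732)
j - 33977 = 4732 - 33977 = -29245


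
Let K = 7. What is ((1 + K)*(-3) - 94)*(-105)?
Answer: 12390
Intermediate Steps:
((1 + K)*(-3) - 94)*(-105) = ((1 + 7)*(-3) - 94)*(-105) = (8*(-3) - 94)*(-105) = (-24 - 94)*(-105) = -118*(-105) = 12390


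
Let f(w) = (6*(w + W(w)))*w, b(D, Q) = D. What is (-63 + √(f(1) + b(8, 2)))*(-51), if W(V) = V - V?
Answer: 3213 - 51*√14 ≈ 3022.2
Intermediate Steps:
W(V) = 0
f(w) = 6*w² (f(w) = (6*(w + 0))*w = (6*w)*w = 6*w²)
(-63 + √(f(1) + b(8, 2)))*(-51) = (-63 + √(6*1² + 8))*(-51) = (-63 + √(6*1 + 8))*(-51) = (-63 + √(6 + 8))*(-51) = (-63 + √14)*(-51) = 3213 - 51*√14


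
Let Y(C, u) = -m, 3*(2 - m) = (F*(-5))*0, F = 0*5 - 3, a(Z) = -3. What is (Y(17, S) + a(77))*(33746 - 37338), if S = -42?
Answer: 17960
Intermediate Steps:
F = -3 (F = 0 - 3 = -3)
m = 2 (m = 2 - (-3*(-5))*0/3 = 2 - 5*0 = 2 - 1/3*0 = 2 + 0 = 2)
Y(C, u) = -2 (Y(C, u) = -1*2 = -2)
(Y(17, S) + a(77))*(33746 - 37338) = (-2 - 3)*(33746 - 37338) = -5*(-3592) = 17960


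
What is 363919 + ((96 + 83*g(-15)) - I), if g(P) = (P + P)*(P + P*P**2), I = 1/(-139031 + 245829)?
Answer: 940368671769/106798 ≈ 8.8051e+6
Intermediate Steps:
I = 1/106798 ≈ 9.3635e-6
g(P) = 2*P*(P + P**3) (g(P) = (2*P)*(P + P**3) = 2*P*(P + P**3))
363919 + ((96 + 83*g(-15)) - I) = 363919 + ((96 + 83*(2*(-15)**2*(1 + (-15)**2))) - 1*1/106798) = 363919 + ((96 + 83*(2*225*(1 + 225))) - 1/106798) = 363919 + ((96 + 83*(2*225*226)) - 1/106798) = 363919 + ((96 + 83*101700) - 1/106798) = 363919 + ((96 + 8441100) - 1/106798) = 363919 + (8441196 - 1/106798) = 363919 + 901502850407/106798 = 940368671769/106798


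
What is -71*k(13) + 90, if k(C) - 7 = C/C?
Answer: -478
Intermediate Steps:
k(C) = 8 (k(C) = 7 + C/C = 7 + 1 = 8)
-71*k(13) + 90 = -71*8 + 90 = -568 + 90 = -478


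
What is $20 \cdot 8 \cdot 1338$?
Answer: $214080$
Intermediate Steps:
$20 \cdot 8 \cdot 1338 = 160 \cdot 1338 = 214080$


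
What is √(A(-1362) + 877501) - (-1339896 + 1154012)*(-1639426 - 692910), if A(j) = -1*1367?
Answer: -433543945024 + √876134 ≈ -4.3354e+11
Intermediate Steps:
A(j) = -1367
√(A(-1362) + 877501) - (-1339896 + 1154012)*(-1639426 - 692910) = √(-1367 + 877501) - (-1339896 + 1154012)*(-1639426 - 692910) = √876134 - (-185884)*(-2332336) = √876134 - 1*433543945024 = √876134 - 433543945024 = -433543945024 + √876134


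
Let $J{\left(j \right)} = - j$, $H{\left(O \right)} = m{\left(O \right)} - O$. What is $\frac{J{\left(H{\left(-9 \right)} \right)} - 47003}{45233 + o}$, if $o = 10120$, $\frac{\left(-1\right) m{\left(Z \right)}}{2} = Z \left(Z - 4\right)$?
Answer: $- \frac{46778}{55353} \approx -0.84509$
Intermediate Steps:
$m{\left(Z \right)} = - 2 Z \left(-4 + Z\right)$ ($m{\left(Z \right)} = - 2 Z \left(Z - 4\right) = - 2 Z \left(-4 + Z\right)$)
$H{\left(O \right)} = - O + 2 O \left(4 - O\right)$ ($H{\left(O \right)} = 2 O \left(4 - O\right) - O = - O + 2 O \left(4 - O\right)$)
$\frac{J{\left(H{\left(-9 \right)} \right)} - 47003}{45233 + o} = \frac{- \left(-9\right) \left(7 - -18\right) - 47003}{45233 + 10120} = \frac{- \left(-9\right) \left(7 + 18\right) - 47003}{55353} = \left(- \left(-9\right) 25 - 47003\right) \frac{1}{55353} = \left(\left(-1\right) \left(-225\right) - 47003\right) \frac{1}{55353} = \left(225 - 47003\right) \frac{1}{55353} = \left(-46778\right) \frac{1}{55353} = - \frac{46778}{55353}$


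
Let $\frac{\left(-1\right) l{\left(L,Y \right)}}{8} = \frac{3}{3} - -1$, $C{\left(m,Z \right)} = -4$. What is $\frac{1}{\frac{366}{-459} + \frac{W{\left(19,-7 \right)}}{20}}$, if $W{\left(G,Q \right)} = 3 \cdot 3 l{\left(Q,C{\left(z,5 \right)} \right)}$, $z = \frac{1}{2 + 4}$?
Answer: $- \frac{765}{6118} \approx -0.12504$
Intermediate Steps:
$z = \frac{1}{6} \approx 0.16667$
$l{\left(L,Y \right)} = -16$ ($l{\left(L,Y \right)} = - 8 \left(\frac{3}{3} - -1\right) = - 8 \left(3 \cdot \frac{1}{3} + 1\right) = - 8 \left(1 + 1\right) = \left(-8\right) 2 = -16$)
$W{\left(G,Q \right)} = -144$ ($W{\left(G,Q \right)} = 3 \cdot 3 \left(-16\right) = 9 \left(-16\right) = -144$)
$\frac{1}{\frac{366}{-459} + \frac{W{\left(19,-7 \right)}}{20}} = \frac{1}{\frac{366}{-459} - \frac{144}{20}} = \frac{1}{366 \left(- \frac{1}{459}\right) - \frac{36}{5}} = \frac{1}{- \frac{122}{153} - \frac{36}{5}} = \frac{1}{- \frac{6118}{765}} = - \frac{765}{6118}$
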